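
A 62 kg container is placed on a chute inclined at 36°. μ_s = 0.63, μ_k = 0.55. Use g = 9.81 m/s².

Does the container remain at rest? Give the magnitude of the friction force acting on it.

N = m g cos θ = 492 N.
Down-slope weight component: m g sin θ = 358 N.
μ_s N = 310 N.
358 > 310 N, so it slides; kinetic friction f = μ_k N = 0.55×492 = 271 N.

f ≈ 271 N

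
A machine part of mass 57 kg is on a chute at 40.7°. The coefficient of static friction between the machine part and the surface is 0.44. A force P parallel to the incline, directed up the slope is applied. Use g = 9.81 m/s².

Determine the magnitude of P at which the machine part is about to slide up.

At impending motion up the slope, friction acts down-slope at its limit: f = μ_s N.
P is parallel to the surface, so N = m g cos θ = 424 N.
Along the incline: P = m g sin θ + μ_s N = 365 + 0.44×424 = 551 N.

P ≈ 551 N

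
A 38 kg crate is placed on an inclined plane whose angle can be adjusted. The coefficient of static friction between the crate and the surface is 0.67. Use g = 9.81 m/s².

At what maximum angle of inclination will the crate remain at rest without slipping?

θ_max ≈ 33.8°

At the slip threshold, m g sin θ = μ_s · m g cos θ, so tan θ = μ_s.
θ_max = arctan(0.67) = 33.8°.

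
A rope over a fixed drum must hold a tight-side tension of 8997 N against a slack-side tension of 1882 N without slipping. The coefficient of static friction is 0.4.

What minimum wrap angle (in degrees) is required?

T₂/T₁ = e^{μβ} → β = ln(T₂/T₁)/μ.
β = ln(8997/1882)/0.4 = 1.565/0.4 = 3.911 rad.
In degrees: β = 3.911 × 180/π = 224°.

β_min ≈ 224°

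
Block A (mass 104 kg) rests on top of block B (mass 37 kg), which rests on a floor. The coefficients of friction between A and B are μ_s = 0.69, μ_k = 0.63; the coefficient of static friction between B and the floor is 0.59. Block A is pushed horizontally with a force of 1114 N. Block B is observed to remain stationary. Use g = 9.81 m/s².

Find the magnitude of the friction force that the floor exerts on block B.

f ≈ 643 N

Between the blocks, N₁ = m_A g = 1020 N.
Maximum static friction on A from B: μ_s N₁ = 0.69×1020 = 704 N.
Since P = 1114 N > 704 N, A slides on B; the A–B friction is kinetic: f₁ = μ_k N₁ = 0.63×1020 = 643 N.
B experiences an equal 643 N forward from A (third law). B is in equilibrium, so the floor supplies f₂ = 643 N of static friction (limit μ_s(m_A+m_B)g = 816.1 N, not exceeded).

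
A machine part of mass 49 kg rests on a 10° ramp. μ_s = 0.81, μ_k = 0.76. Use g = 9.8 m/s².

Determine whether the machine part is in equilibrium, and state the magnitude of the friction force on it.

f ≈ 83.4 N

N = m g cos θ = 473 N.
Down-slope weight component: m g sin θ = 83.4 N.
μ_s N = 383 N.
83.4 ≤ 383 N, so it stays put; friction = 83.4 N.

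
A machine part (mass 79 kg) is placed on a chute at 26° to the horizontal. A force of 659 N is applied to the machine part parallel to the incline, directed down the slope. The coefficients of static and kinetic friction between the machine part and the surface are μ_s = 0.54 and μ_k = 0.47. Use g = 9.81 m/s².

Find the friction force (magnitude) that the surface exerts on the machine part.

f ≈ 327 N (up the incline)

The normal reaction is N = m g cos θ = 696.6 N.
For equilibrium along the incline the friction force must supply f = m g sin θ + P = 339.7 + 659 = 998.7 N (positive meaning up-slope).
Maximum static friction available: μ_s N = 0.54 × 696.6 = 376.1 N.
|998.7| exceeds 376.1 N, so the machine part slips down-slope; friction is kinetic, f = μ_k N = 0.47×696.6 = 327 N.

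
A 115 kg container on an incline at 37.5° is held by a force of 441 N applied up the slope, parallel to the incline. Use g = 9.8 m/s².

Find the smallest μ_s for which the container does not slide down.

N = m g cos θ = 894.1 N.
Friction must make up the shortfall along the incline: f = m g sin θ − P = 686.1 − 441 = 245.1 N.
At the threshold f = μ_s N, so μ_s,min = 245.1/894.1 = 0.274.

μ_s,min ≈ 0.274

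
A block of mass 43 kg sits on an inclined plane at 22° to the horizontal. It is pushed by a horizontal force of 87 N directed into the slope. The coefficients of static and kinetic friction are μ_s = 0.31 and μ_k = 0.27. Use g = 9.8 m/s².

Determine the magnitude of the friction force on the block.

f ≈ 77.2 N (up the incline)

Resolve perpendicular to the incline: N = m g cos θ + P sin θ = 43×9.8×cos 22° + 87×sin 22° = 423.3 N.
Along the incline, the net driving force (taking up-slope positive) is P cos θ − m g sin θ = 80.66 − 157.9 = -77.19 N, so equilibrium requires friction f = 77.19 N (up-slope).
Maximum static friction: μ_s N = 0.31 × 423.3 = 131.2 N.
Since 77.19 N is within the 131.2 N limit, the block stays put and friction is exactly 77.2 N.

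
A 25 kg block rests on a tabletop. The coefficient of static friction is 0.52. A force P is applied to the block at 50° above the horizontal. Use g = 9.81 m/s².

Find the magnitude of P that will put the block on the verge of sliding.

P ≈ 122 N

N = m g − P sin α (the pull lifts the block).
At impending slip, P cos α = μ_s N = μ_s (m g − P sin α).
Solving: P (cos α + μ_s sin α) = μ_s m g → P = 0.52×245/(cos 50° + 0.52 sin 50°) = 128/1.041 = 122 N.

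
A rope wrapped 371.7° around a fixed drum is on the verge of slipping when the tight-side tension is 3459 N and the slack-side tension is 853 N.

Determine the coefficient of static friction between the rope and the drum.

μ ≈ 0.216

T₂/T₁ = e^{μβ} → μ = ln(T₂/T₁)/β.
β = 371.7° = 6.487 rad.
μ = ln(3459/853)/6.487 = ln(4.055)/6.487 = 0.216.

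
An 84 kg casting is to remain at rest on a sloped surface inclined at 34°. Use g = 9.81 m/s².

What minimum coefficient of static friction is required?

At the slip threshold m g sin θ = μ_s m g cos θ, so μ_s,min = tan θ.
μ_s,min = tan 34° = 0.675.

μ_s,min ≈ 0.675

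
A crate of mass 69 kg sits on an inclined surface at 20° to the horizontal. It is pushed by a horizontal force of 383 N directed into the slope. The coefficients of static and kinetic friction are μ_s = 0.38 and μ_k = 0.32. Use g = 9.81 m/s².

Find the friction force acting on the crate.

The horizontal push has a component P sin θ into the surface, so N = m g cos θ + P sin θ = 636.1 + 131 = 767.1 N.
Parallel to the incline: P cos θ − m g sin θ = 359.9 − 231.5 = 128.4 N; the friction needed to balance this is 128.4 N acting down the slope.
Maximum static friction: μ_s N = 0.38 × 767.1 = 291.5 N.
Since 128.4 N is within the 291.5 N limit, the crate stays put and friction is exactly 128 N.

f ≈ 128 N (down the incline)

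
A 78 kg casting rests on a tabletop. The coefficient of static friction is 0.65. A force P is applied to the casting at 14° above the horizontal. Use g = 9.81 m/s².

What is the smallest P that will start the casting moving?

N = m g − P sin α (the pull lifts the casting).
At impending slip, P cos α = μ_s N = μ_s (m g − P sin α).
Solving: P (cos α + μ_s sin α) = μ_s m g → P = 0.65×765/(cos 14° + 0.65 sin 14°) = 497/1.128 = 441 N.

P ≈ 441 N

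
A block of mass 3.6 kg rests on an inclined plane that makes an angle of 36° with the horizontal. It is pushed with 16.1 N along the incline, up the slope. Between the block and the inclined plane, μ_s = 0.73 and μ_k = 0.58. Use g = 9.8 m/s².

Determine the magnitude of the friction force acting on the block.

Perpendicular to the surface, N = m g cos θ = 3.6·9.8·cos 36° = 28.54 N.
The friction needed for equilibrium is m g sin θ − P = 20.74 − 16.1 = 4.637 N, measured positive up-slope.
Static friction can supply at most μ_s N = 20.84 N.
Since |4.637| ≤ 20.84 N, static friction is sufficient; f equals the required value, not μ_s N.

f ≈ 4.64 N (up the incline)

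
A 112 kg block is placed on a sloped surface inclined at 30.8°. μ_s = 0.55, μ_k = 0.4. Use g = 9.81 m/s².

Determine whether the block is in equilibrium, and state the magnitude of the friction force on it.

N = m g cos θ = 944 N.
Down-slope weight component: m g sin θ = 563 N.
μ_s N = 519 N.
563 > 519 N, so it slides; kinetic friction f = μ_k N = 0.4×944 = 378 N.

f ≈ 378 N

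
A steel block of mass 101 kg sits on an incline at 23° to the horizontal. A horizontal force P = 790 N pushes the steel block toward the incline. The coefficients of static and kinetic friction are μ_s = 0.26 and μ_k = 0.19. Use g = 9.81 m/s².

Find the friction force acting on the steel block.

f ≈ 232 N (down the incline)

Resolve perpendicular to the incline: N = m g cos θ + P sin θ = 101×9.81×cos 23° + 790×sin 23° = 1221 N.
Along the incline, the net driving force (taking up-slope positive) is P cos θ − m g sin θ = 727.2 − 387.1 = 340.1 N, so equilibrium requires friction f = -340.1 N (down-slope).
Maximum static friction: μ_s N = 0.26 × 1221 = 317.4 N.
The required 340.1 N exceeds the static limit, so the steel block slides up-slope and f = μ_k N = 0.19×1221 = 232 N.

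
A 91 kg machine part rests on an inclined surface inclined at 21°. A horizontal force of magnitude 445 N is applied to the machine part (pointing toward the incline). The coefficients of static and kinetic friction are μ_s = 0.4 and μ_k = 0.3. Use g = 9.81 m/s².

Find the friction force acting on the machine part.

f ≈ 95.5 N (down the incline)

Normal direction: N = m g cos θ + P sin θ = 992.9 N.
Parallel to the incline: P cos θ − m g sin θ = 415.4 − 319.9 = 95.52 N; the friction needed to balance this is 95.52 N acting down the slope.
Maximum static friction: μ_s N = 0.4 × 992.9 = 397.2 N.
|f_req| = 95.52 ≤ 397.2 N → the machine part is in equilibrium; friction equals the required value.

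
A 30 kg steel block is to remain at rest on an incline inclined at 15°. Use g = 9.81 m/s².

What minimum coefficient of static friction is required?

At the slip threshold m g sin θ = μ_s m g cos θ, so μ_s,min = tan θ.
μ_s,min = tan 15° = 0.268.

μ_s,min ≈ 0.268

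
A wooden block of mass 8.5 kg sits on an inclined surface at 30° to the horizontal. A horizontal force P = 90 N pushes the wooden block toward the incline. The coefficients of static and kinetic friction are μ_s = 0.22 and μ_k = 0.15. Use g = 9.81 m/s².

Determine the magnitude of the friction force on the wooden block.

Normal direction: N = m g cos θ + P sin θ = 117.2 N.
Parallel to the incline: P cos θ − m g sin θ = 77.94 − 41.69 = 36.25 N; the friction needed to balance this is 36.25 N acting down the slope.
The limit of static friction is μ_s N = 25.79 N.
|f_req| = 36.25 > 25.79 N → the wooden block slides up the incline; f = μ_k N = 0.15 × 117.2 = 17.6 N.

f ≈ 17.6 N (down the incline)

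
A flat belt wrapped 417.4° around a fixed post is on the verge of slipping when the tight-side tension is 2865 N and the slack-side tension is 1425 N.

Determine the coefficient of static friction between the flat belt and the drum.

μ ≈ 0.0959

T₂/T₁ = e^{μβ} → μ = ln(T₂/T₁)/β.
β = 417.4° = 7.285 rad.
μ = ln(2865/1425)/7.285 = ln(2.011)/7.285 = 0.0959.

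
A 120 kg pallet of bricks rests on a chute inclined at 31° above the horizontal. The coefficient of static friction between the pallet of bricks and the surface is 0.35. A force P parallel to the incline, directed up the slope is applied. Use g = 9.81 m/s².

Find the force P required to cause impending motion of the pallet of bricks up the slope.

At impending motion up the slope, friction acts down-slope at its limit: f = μ_s N.
P is parallel to the surface, so N = m g cos θ = 1010 N.
Along the incline: P = m g sin θ + μ_s N = 606 + 0.35×1010 = 959 N.

P ≈ 959 N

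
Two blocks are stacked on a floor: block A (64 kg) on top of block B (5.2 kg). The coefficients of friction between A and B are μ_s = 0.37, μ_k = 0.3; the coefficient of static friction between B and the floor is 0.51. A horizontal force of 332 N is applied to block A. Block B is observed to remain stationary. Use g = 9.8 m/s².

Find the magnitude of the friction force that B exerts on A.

f ≈ 188 N

The normal force B exerts on A is simply A's weight, N₁ = 627.2 N.
Maximum static friction on A from B: μ_s N₁ = 0.37×627.2 = 232.1 N.
Since P = 332 N > 232.1 N, A slides on B; the A–B friction is kinetic: f₁ = μ_k N₁ = 0.3×627.2 = 188 N.
B experiences an equal 188 N forward from A (third law). B is in equilibrium, so the floor supplies f₂ = 188 N of static friction (limit μ_s(m_A+m_B)g = 345.9 N, not exceeded).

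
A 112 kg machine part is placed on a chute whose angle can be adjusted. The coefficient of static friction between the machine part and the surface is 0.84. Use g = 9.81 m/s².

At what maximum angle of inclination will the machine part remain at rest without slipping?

At the slip threshold, m g sin θ = μ_s · m g cos θ, so tan θ = μ_s.
θ_max = arctan(0.84) = 40°.

θ_max ≈ 40°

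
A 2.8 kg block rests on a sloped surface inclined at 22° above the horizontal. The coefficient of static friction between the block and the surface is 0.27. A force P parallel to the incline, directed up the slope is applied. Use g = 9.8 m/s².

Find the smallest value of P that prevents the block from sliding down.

P_min ≈ 3.41 N

The block tends to slide down (tan θ > μ_s), so at the point of impending slip friction acts up-slope at its limit: f = μ_s N.
P is parallel to the surface, so N = m g cos θ = 25.4 N.
Along the incline: P + μ_s N = m g sin θ, so P = 10.3 − 0.27×25.4 = 3.41 N.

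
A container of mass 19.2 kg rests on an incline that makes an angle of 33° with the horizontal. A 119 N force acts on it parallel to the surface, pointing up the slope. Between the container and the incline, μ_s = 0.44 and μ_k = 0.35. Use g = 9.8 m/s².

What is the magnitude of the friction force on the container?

f ≈ 16.5 N (down the incline)

The normal reaction is N = m g cos θ = 157.8 N.
Parallel to the incline, ΣF = 0 gives f = m g sin θ − P = 102.5 − 119 = -16.52 N (up-slope positive).
The static-friction ceiling is μ_s N = 0.44 × 157.8 = 69.43 N.
Since |-16.52| ≤ 69.43 N, static friction is sufficient; f equals the required value, not μ_s N.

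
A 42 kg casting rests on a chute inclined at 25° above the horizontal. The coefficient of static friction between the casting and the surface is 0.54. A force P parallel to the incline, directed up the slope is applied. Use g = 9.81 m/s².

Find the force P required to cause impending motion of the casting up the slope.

P ≈ 376 N

At impending motion up the slope, friction acts down-slope at its limit: f = μ_s N.
P is parallel to the surface, so N = m g cos θ = 373 N.
Along the incline: P = m g sin θ + μ_s N = 174 + 0.54×373 = 376 N.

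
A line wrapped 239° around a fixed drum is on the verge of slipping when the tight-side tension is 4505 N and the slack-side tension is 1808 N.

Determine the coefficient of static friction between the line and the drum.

μ ≈ 0.219

T₂/T₁ = e^{μβ} → μ = ln(T₂/T₁)/β.
β = 239° = 4.171 rad.
μ = ln(4505/1808)/4.171 = ln(2.492)/4.171 = 0.219.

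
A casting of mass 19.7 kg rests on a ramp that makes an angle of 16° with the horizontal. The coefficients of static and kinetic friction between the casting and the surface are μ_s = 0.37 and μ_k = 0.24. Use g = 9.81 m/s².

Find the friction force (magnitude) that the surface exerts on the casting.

The normal reaction is N = m g cos θ = 185.8 N.
Along the slope the weight component is m g sin θ = 53.27 N; friction must supply exactly this, acting up-slope.
Static friction can supply at most μ_s N = 68.74 N.
Since |53.27| ≤ 68.74 N, no slip — friction simply equals what equilibrium demands.

f ≈ 53.3 N (up the incline)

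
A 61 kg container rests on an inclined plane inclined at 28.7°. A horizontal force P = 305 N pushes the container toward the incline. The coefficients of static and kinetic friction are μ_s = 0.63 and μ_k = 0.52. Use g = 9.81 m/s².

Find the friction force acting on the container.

f ≈ 19.8 N (up the incline)

The horizontal push has a component P sin θ into the surface, so N = m g cos θ + P sin θ = 524.9 + 146.5 = 671.4 N.
Parallel to the incline: P cos θ − m g sin θ = 267.5 − 287.4 = -19.84 N; the friction needed to balance this is 19.84 N acting up the slope.
The limit of static friction is μ_s N = 423 N.
Since 19.84 N is within the 423 N limit, the container stays put and friction is exactly 19.8 N.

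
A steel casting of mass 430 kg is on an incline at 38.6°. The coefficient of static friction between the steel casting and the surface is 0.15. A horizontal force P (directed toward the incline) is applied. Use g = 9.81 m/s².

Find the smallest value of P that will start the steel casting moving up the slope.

At impending motion up the slope, friction acts down-slope at its limit: f = μ_s N.
Perpendicular to the incline: N = m g cos θ + P sin θ.
Along the incline: P cos θ = m g sin θ + μ_s N = m g sin θ + μ_s (m g cos θ + P sin θ).
Solving, P (cos θ − μ_s sin θ) = m g (sin θ + μ_s cos θ), so P = 430×9.81×(sin 38.6° + 0.15 cos 38.6°)/(cos 38.6° − 0.15 sin 38.6°) = 4220×0.7411/0.6879 = 4540 N.

P ≈ 4540 N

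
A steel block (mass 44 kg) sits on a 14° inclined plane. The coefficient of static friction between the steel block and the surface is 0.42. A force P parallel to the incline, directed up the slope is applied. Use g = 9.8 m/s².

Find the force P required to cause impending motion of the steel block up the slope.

P ≈ 280 N

At impending motion up the slope, friction acts down-slope at its limit: f = μ_s N.
P is parallel to the surface, so N = m g cos θ = 418 N.
Along the incline: P = m g sin θ + μ_s N = 104 + 0.42×418 = 280 N.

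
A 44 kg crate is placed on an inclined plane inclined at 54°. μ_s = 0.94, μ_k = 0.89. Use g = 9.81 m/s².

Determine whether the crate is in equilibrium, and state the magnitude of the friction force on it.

N = m g cos θ = 254 N.
Down-slope weight component: m g sin θ = 349 N.
μ_s N = 238 N.
349 > 238 N, so it slides; kinetic friction f = μ_k N = 0.89×254 = 226 N.

f ≈ 226 N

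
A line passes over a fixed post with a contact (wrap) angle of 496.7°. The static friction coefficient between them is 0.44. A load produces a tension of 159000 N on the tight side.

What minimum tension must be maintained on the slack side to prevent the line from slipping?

T_min ≈ 3510 N

Capstan equation at impending slip: T_tight/T_slack = e^{μβ}.
β = 496.7° = 8.669 rad; e^{μβ} = e^{0.44×8.669} = 45.35.
T_slack = T_tight / e^{μβ} = 159000 / 45.35 = 3510 N.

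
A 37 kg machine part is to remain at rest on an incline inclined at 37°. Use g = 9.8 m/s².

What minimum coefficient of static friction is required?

At the slip threshold m g sin θ = μ_s m g cos θ, so μ_s,min = tan θ.
μ_s,min = tan 37° = 0.754.

μ_s,min ≈ 0.754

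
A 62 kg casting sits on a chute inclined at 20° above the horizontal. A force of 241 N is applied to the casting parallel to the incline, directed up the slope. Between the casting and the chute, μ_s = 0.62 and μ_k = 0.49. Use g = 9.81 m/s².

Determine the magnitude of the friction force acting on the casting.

f ≈ 33 N (down the incline)

Perpendicular to the surface, N = m g cos θ = 62·9.81·cos 20° = 571.5 N.
Parallel to the incline, ΣF = 0 gives f = m g sin θ − P = 208 − 241 = -32.98 N (up-slope positive).
Static friction can supply at most μ_s N = 354.4 N.
Since |-32.98| ≤ 354.4 N, static friction is sufficient; f equals the required value, not μ_s N.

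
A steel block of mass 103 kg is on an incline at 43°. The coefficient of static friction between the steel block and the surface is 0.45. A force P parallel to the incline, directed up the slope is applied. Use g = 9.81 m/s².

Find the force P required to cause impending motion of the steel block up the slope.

At impending motion up the slope, friction acts down-slope at its limit: f = μ_s N.
P is parallel to the surface, so N = m g cos θ = 739 N.
Along the incline: P = m g sin θ + μ_s N = 689 + 0.45×739 = 1020 N.

P ≈ 1020 N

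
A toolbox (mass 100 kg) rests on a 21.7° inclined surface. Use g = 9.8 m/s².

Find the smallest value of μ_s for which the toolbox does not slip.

μ_s,min ≈ 0.398

At the slip threshold m g sin θ = μ_s m g cos θ, so μ_s,min = tan θ.
μ_s,min = tan 21.7° = 0.398.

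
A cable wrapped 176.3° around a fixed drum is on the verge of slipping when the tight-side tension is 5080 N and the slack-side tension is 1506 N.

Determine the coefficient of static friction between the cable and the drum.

T₂/T₁ = e^{μβ} → μ = ln(T₂/T₁)/β.
β = 176.3° = 3.077 rad.
μ = ln(5080/1506)/3.077 = ln(3.373)/3.077 = 0.395.

μ ≈ 0.395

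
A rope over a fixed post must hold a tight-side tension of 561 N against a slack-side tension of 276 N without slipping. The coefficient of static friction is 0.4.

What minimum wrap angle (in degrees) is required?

T₂/T₁ = e^{μβ} → β = ln(T₂/T₁)/μ.
β = ln(561/276)/0.4 = 0.7093/0.4 = 1.773 rad.
In degrees: β = 1.773 × 180/π = 102°.

β_min ≈ 102°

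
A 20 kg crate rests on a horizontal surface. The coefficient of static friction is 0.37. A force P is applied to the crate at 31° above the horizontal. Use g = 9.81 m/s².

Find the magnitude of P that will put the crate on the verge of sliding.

P ≈ 69.3 N

N = m g − P sin α (the pull lifts the crate).
At impending slip, P cos α = μ_s N = μ_s (m g − P sin α).
Solving: P (cos α + μ_s sin α) = μ_s m g → P = 0.37×196/(cos 31° + 0.37 sin 31°) = 72.6/1.048 = 69.3 N.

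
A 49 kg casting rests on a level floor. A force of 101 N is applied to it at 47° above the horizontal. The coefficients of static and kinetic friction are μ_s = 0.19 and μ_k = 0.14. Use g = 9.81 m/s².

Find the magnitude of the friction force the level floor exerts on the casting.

N = m g − P sin α = 480.7 − 101×sin 47° = 406.8 N.
The horizontal driving force is P cos α = 68.88 N, so equilibrium needs friction f = 68.88 N.
The static-friction limit is μ_s N = 77.3 N.
68.88 ≤ 77.3 N → static; friction equals the required 68.9 N.

f ≈ 68.9 N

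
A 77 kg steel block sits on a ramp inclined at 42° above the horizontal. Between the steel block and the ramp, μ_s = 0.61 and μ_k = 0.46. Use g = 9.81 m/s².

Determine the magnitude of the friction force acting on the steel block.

The normal reaction is N = m g cos θ = 561.3 N.
Along the slope the weight component is m g sin θ = 505.4 N; friction must supply exactly this, acting up-slope.
The static-friction ceiling is μ_s N = 0.61 × 561.3 = 342.4 N.
|505.4| exceeds 342.4 N, so the steel block slips down-slope; friction is kinetic, f = μ_k N = 0.46×561.3 = 258 N.

f ≈ 258 N (up the incline)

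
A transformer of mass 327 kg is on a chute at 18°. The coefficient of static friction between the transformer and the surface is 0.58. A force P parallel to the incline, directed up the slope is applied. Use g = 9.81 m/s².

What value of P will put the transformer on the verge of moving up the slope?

At impending motion up the slope, friction acts down-slope at its limit: f = μ_s N.
P is parallel to the surface, so N = m g cos θ = 3050 N.
Along the incline: P = m g sin θ + μ_s N = 991 + 0.58×3050 = 2760 N.

P ≈ 2760 N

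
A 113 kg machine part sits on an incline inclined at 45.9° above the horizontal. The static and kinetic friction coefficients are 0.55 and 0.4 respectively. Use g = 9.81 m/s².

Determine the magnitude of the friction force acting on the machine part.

f ≈ 309 N (up the incline)

Normal force: N = m g cos θ = 113 × 9.81 × cos 45.9° = 771.4 N.
Along the slope the weight component is m g sin θ = 796.1 N; friction must supply exactly this, acting up-slope.
The static-friction ceiling is μ_s N = 0.55 × 771.4 = 424.3 N.
Since |796.1| > 424.3 N, static friction cannot hold it; the machine part slides down the incline and kinetic friction applies: f = μ_k N = 0.4 × 771.4 = 309 N.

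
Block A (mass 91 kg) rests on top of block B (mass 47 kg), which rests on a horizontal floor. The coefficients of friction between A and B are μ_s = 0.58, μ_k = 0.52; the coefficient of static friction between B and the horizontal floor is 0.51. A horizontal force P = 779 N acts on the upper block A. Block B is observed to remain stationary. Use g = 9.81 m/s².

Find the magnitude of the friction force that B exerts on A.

Normal force at the A–B interface: N₁ = m_A g = 892.7 N.
Maximum static friction on A from B: μ_s N₁ = 0.58×892.7 = 517.8 N.
P = 779 N exceeds that limit, so A slips over B and the interface friction becomes kinetic: f₁ = μ_k N₁ = 0.52×892.7 = 464 N.
By Newton's third law B feels 464 N forward from A. With B stationary, the floor's static friction on B balances it: f₂ = 464 N (well within μ_s(m_A+m_B)g = 690.4 N).

f ≈ 464 N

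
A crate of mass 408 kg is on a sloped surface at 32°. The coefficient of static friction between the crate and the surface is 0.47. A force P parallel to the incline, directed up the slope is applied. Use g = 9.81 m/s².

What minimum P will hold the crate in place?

P_min ≈ 526 N

The crate tends to slide down (tan θ > μ_s), so at the point of impending slip friction acts up-slope at its limit: f = μ_s N.
P is parallel to the surface, so N = m g cos θ = 3390 N.
Along the incline: P + μ_s N = m g sin θ, so P = 2120 − 0.47×3390 = 526 N.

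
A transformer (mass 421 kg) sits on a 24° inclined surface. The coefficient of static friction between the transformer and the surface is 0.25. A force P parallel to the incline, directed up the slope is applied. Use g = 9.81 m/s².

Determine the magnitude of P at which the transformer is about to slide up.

P ≈ 2620 N

At impending motion up the slope, friction acts down-slope at its limit: f = μ_s N.
P is parallel to the surface, so N = m g cos θ = 3770 N.
Along the incline: P = m g sin θ + μ_s N = 1680 + 0.25×3770 = 2620 N.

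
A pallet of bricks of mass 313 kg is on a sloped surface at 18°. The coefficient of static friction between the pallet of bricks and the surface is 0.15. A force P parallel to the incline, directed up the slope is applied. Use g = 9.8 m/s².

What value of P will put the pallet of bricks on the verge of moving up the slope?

P ≈ 1390 N

At impending motion up the slope, friction acts down-slope at its limit: f = μ_s N.
P is parallel to the surface, so N = m g cos θ = 2920 N.
Along the incline: P = m g sin θ + μ_s N = 948 + 0.15×2920 = 1390 N.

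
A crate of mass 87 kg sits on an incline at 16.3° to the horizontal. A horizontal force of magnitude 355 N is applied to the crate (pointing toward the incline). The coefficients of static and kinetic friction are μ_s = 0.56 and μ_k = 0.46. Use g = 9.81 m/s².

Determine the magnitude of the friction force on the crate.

f ≈ 101 N (down the incline)

Resolve perpendicular to the incline: N = m g cos θ + P sin θ = 87×9.81×cos 16.3° + 355×sin 16.3° = 918.8 N.
Parallel to the incline: P cos θ − m g sin θ = 340.7 − 239.5 = 101.2 N; the friction needed to balance this is 101.2 N acting down the slope.
The limit of static friction is μ_s N = 514.5 N.
|f_req| = 101.2 ≤ 514.5 N → the crate is in equilibrium; friction equals the required value.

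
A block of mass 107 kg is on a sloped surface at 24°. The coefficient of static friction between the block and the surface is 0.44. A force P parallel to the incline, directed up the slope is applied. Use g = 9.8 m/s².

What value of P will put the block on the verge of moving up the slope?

At impending motion up the slope, friction acts down-slope at its limit: f = μ_s N.
P is parallel to the surface, so N = m g cos θ = 958 N.
Along the incline: P = m g sin θ + μ_s N = 427 + 0.44×958 = 848 N.

P ≈ 848 N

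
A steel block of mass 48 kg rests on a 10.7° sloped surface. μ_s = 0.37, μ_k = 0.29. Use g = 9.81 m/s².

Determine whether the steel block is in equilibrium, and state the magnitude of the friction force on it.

f ≈ 87.4 N

N = m g cos θ = 463 N.
Down-slope weight component: m g sin θ = 87.4 N.
μ_s N = 171 N.
87.4 ≤ 171 N, so it stays put; friction = 87.4 N.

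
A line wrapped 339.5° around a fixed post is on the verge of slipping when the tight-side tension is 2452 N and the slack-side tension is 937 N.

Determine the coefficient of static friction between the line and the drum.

μ ≈ 0.162

T₂/T₁ = e^{μβ} → μ = ln(T₂/T₁)/β.
β = 339.5° = 5.925 rad.
μ = ln(2452/937)/5.925 = ln(2.617)/5.925 = 0.162.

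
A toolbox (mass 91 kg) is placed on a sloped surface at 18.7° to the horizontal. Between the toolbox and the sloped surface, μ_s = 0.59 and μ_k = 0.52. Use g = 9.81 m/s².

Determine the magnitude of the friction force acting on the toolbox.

f ≈ 286 N (up the incline)

Perpendicular to the surface, N = m g cos θ = 91·9.81·cos 18.7° = 845.6 N.
For equilibrium along the incline, friction must balance the weight component: f = m g sin θ = 286.2 N up the slope.
The static-friction ceiling is μ_s N = 0.59 × 845.6 = 498.9 N.
Since |286.2| ≤ 498.9 N, static friction is sufficient; f equals the required value, not μ_s N.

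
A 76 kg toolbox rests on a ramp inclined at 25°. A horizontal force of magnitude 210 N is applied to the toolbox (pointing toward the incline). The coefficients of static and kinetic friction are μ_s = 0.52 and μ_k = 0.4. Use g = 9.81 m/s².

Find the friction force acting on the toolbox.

f ≈ 125 N (up the incline)

Resolve perpendicular to the incline: N = m g cos θ + P sin θ = 76×9.81×cos 25° + 210×sin 25° = 764.5 N.
Parallel to the incline: P cos θ − m g sin θ = 190.3 − 315.1 = -124.8 N; the friction needed to balance this is 124.8 N acting up the slope.
Maximum static friction: μ_s N = 0.52 × 764.5 = 397.5 N.
Since 124.8 N is within the 397.5 N limit, the toolbox stays put and friction is exactly 125 N.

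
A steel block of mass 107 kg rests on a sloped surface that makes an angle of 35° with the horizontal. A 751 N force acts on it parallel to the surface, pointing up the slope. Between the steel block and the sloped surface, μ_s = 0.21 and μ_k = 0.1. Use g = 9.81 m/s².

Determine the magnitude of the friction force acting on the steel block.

f ≈ 149 N (down the incline)

The normal reaction is N = m g cos θ = 859.8 N.
Parallel to the incline, ΣF = 0 gives f = m g sin θ − P = 602.1 − 751 = -148.9 N (up-slope positive).
Static friction can supply at most μ_s N = 180.6 N.
Since |-148.9| ≤ 180.6 N, static friction is sufficient; f equals the required value, not μ_s N.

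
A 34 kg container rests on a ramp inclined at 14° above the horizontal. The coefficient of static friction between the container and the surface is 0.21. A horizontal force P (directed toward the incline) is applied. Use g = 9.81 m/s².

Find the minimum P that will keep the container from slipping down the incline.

The container tends to slide down (tan θ > μ_s), so at the point of impending slip friction acts up-slope at its limit: f = μ_s N.
Perpendicular to the incline: N = m g cos θ + P sin θ.
Along the incline: P cos θ + μ_s N = m g sin θ, i.e. P cos θ + μ_s (m g cos θ + P sin θ) = m g sin θ.
Solving, P (cos θ + μ_s sin θ) = m g (sin θ − μ_s cos θ), so P = 334×0.03816/1.021 = 12.5 N.

P_min ≈ 12.5 N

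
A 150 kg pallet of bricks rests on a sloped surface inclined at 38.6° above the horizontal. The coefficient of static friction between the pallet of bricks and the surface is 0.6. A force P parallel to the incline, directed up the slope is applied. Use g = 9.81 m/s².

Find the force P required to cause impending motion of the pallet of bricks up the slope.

At impending motion up the slope, friction acts down-slope at its limit: f = μ_s N.
P is parallel to the surface, so N = m g cos θ = 1150 N.
Along the incline: P = m g sin θ + μ_s N = 918 + 0.6×1150 = 1610 N.

P ≈ 1610 N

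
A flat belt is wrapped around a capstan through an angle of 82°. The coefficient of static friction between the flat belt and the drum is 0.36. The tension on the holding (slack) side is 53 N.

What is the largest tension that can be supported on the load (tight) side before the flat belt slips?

T_max ≈ 88.7 N

At impending slip the capstan equation gives T₂/T₁ = e^{μβ} with β in radians.
β = 82° × π/180 = 1.431 rad.
e^{μβ} = e^{0.36×1.431} = 1.674.
T₂ = T₁ · e^{μβ} = 53 × 1.674 = 88.7 N.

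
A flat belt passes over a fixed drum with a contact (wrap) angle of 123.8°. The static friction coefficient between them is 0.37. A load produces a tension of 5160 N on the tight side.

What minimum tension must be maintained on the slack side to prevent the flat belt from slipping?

T_min ≈ 2320 N

Capstan equation at impending slip: T_tight/T_slack = e^{μβ}.
β = 123.8° = 2.161 rad; e^{μβ} = e^{0.37×2.161} = 2.224.
T_slack = T_tight / e^{μβ} = 5160 / 2.224 = 2320 N.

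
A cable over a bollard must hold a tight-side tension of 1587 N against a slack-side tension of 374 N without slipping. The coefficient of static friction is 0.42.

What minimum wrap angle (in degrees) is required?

β_min ≈ 197°

T₂/T₁ = e^{μβ} → β = ln(T₂/T₁)/μ.
β = ln(1587/374)/0.42 = 1.445/0.42 = 3.441 rad.
In degrees: β = 3.441 × 180/π = 197°.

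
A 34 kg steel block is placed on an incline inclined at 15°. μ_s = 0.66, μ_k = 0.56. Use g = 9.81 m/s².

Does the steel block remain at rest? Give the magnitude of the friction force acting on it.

N = m g cos θ = 322 N.
Down-slope weight component: m g sin θ = 86.3 N.
μ_s N = 213 N.
86.3 ≤ 213 N, so it stays put; friction = 86.3 N.

f ≈ 86.3 N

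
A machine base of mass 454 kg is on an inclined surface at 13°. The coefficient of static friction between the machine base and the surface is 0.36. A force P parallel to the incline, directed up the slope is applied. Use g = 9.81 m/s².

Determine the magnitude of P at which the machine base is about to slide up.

At impending motion up the slope, friction acts down-slope at its limit: f = μ_s N.
P is parallel to the surface, so N = m g cos θ = 4340 N.
Along the incline: P = m g sin θ + μ_s N = 1000 + 0.36×4340 = 2560 N.

P ≈ 2560 N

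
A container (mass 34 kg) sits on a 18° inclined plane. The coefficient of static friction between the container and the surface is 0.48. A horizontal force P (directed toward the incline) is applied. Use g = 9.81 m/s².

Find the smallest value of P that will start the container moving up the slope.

At impending motion up the slope, friction acts down-slope at its limit: f = μ_s N.
Perpendicular to the incline: N = m g cos θ + P sin θ.
Along the incline: P cos θ = m g sin θ + μ_s N = m g sin θ + μ_s (m g cos θ + P sin θ).
Solving, P (cos θ − μ_s sin θ) = m g (sin θ + μ_s cos θ), so P = 34×9.81×(sin 18° + 0.48 cos 18°)/(cos 18° − 0.48 sin 18°) = 334×0.7655/0.8027 = 318 N.

P ≈ 318 N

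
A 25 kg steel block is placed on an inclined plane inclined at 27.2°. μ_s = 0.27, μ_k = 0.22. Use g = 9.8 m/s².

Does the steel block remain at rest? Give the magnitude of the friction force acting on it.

f ≈ 47.9 N

N = m g cos θ = 218 N.
Down-slope weight component: m g sin θ = 112 N.
μ_s N = 58.8 N.
112 > 58.8 N, so it slides; kinetic friction f = μ_k N = 0.22×218 = 47.9 N.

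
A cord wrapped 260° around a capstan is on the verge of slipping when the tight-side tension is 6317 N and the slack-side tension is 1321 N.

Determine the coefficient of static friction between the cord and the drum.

T₂/T₁ = e^{μβ} → μ = ln(T₂/T₁)/β.
β = 260° = 4.538 rad.
μ = ln(6317/1321)/4.538 = ln(4.782)/4.538 = 0.345.

μ ≈ 0.345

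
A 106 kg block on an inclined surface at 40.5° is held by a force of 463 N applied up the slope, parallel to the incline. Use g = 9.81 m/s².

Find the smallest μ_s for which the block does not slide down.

μ_s,min ≈ 0.269

N = m g cos θ = 790.7 N.
Friction must make up the shortfall along the incline: f = m g sin θ − P = 675.3 − 463 = 212.3 N.
At the threshold f = μ_s N, so μ_s,min = 212.3/790.7 = 0.269.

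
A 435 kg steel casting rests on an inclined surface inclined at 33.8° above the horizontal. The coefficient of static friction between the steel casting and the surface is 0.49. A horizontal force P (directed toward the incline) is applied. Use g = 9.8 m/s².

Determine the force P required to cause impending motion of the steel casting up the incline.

At impending motion up the slope, friction acts down-slope at its limit: f = μ_s N.
Perpendicular to the incline: N = m g cos θ + P sin θ.
Along the incline: P cos θ = m g sin θ + μ_s N = m g sin θ + μ_s (m g cos θ + P sin θ).
Solving, P (cos θ − μ_s sin θ) = m g (sin θ + μ_s cos θ), so P = 435×9.8×(sin 33.8° + 0.49 cos 33.8°)/(cos 33.8° − 0.49 sin 33.8°) = 4260×0.9635/0.5584 = 7360 N.

P ≈ 7360 N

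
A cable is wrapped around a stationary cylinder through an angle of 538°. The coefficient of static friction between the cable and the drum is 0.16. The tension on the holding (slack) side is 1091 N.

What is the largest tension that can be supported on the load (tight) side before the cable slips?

T_max ≈ 4900 N

At impending slip the capstan equation gives T₂/T₁ = e^{μβ} with β in radians.
β = 538° × π/180 = 9.39 rad.
e^{μβ} = e^{0.16×9.39} = 4.492.
T₂ = T₁ · e^{μβ} = 1091 × 4.492 = 4900 N.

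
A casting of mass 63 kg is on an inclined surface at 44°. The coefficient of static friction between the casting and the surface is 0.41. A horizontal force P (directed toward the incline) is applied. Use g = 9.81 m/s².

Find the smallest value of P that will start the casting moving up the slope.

P ≈ 1410 N

At impending motion up the slope, friction acts down-slope at its limit: f = μ_s N.
Perpendicular to the incline: N = m g cos θ + P sin θ.
Along the incline: P cos θ = m g sin θ + μ_s N = m g sin θ + μ_s (m g cos θ + P sin θ).
Solving, P (cos θ − μ_s sin θ) = m g (sin θ + μ_s cos θ), so P = 63×9.81×(sin 44° + 0.41 cos 44°)/(cos 44° − 0.41 sin 44°) = 618×0.9896/0.4345 = 1410 N.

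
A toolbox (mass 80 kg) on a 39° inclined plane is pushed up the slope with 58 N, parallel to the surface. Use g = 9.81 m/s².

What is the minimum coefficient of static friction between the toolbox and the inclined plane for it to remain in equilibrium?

μ_s,min ≈ 0.715

N = m g cos θ = 609.9 N.
Friction must make up the shortfall along the incline: f = m g sin θ − P = 493.9 − 58 = 435.9 N.
At the threshold f = μ_s N, so μ_s,min = 435.9/609.9 = 0.715.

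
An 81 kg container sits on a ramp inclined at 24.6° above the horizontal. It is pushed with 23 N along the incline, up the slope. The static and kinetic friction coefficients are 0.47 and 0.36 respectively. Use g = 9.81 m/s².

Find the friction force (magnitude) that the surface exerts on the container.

f ≈ 308 N (up the incline)

The normal reaction is N = m g cos θ = 722.5 N.
Parallel to the incline, ΣF = 0 gives f = m g sin θ − P = 330.8 − 23 = 307.8 N (up-slope positive).
Static friction can supply at most μ_s N = 339.6 N.
Since |307.8| ≤ 339.6 N, no slip — friction simply equals what equilibrium demands.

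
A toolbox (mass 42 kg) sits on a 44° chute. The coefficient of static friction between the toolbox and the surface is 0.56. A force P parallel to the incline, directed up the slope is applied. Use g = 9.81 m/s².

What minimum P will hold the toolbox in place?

P_min ≈ 120 N

The toolbox tends to slide down (tan θ > μ_s), so at the point of impending slip friction acts up-slope at its limit: f = μ_s N.
P is parallel to the surface, so N = m g cos θ = 296 N.
Along the incline: P + μ_s N = m g sin θ, so P = 286 − 0.56×296 = 120 N.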